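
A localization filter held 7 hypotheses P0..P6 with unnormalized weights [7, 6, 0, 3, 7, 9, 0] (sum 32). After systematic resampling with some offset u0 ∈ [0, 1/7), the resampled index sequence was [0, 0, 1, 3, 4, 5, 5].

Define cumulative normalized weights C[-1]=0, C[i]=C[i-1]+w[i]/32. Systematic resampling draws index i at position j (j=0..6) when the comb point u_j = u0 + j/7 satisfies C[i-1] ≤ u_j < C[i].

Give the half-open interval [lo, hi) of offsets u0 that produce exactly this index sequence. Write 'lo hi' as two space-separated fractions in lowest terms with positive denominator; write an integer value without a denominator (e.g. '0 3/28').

C = [7/32, 13/32, 13/32, 1/2, 23/32, 1, 1]
j=0 picked index 0: u0 ∈ [0, 7/32)
j=1 picked index 0: u0 ∈ [-1/7, 17/224)
j=2 picked index 1: u0 ∈ [-15/224, 27/224)
j=3 picked index 3: u0 ∈ [-5/224, 1/14)
j=4 picked index 4: u0 ∈ [-1/14, 33/224)
j=5 picked index 5: u0 ∈ [1/224, 2/7)
j=6 picked index 5: u0 ∈ [-31/224, 1/7)
intersection: [1/224, 1/14)

1/224 1/14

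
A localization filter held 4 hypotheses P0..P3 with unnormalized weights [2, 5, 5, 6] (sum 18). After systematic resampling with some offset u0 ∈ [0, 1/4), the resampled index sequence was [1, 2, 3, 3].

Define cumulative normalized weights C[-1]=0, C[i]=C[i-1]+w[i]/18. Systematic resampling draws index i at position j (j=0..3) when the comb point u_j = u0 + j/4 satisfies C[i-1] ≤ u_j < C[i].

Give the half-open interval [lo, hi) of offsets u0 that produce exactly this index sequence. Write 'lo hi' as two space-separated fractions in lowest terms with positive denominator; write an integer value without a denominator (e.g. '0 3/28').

1/6 1/4

C = [1/9, 7/18, 2/3, 1]
j=0 picked index 1: u0 ∈ [1/9, 7/18)
j=1 picked index 2: u0 ∈ [5/36, 5/12)
j=2 picked index 3: u0 ∈ [1/6, 1/2)
j=3 picked index 3: u0 ∈ [-1/12, 1/4)
intersection: [1/6, 1/4)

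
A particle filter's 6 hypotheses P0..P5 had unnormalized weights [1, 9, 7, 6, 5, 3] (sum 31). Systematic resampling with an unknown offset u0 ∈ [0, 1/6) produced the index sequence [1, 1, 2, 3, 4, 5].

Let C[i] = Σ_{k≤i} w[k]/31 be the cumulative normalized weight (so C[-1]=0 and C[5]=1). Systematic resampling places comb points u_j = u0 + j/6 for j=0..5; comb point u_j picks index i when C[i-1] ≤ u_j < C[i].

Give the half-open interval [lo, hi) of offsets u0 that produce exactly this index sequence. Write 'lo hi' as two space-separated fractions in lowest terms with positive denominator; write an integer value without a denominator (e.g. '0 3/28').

7/93 29/186

C = [1/31, 10/31, 17/31, 23/31, 28/31, 1]
j=0 picked index 1: u0 ∈ [1/31, 10/31)
j=1 picked index 1: u0 ∈ [-25/186, 29/186)
j=2 picked index 2: u0 ∈ [-1/93, 20/93)
j=3 picked index 3: u0 ∈ [3/62, 15/62)
j=4 picked index 4: u0 ∈ [7/93, 22/93)
j=5 picked index 5: u0 ∈ [13/186, 1/6)
intersection: [7/93, 29/186)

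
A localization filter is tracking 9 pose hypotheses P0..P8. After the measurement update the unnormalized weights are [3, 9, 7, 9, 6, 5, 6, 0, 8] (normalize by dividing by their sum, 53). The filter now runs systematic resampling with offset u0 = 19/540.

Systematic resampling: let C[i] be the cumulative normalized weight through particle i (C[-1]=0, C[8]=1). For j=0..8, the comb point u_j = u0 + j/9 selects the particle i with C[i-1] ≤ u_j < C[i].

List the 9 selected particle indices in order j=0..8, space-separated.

0 1 2 3 3 4 5 6 8

C = [3/53, 12/53, 19/53, 28/53, 34/53, 39/53, 45/53, 45/53, 1]
j=0: u_0=19/540 ∈ [0, 3/53) → index 0
j=1: u_1=79/540 ∈ [3/53, 12/53) → index 1
j=2: u_2=139/540 ∈ [12/53, 19/53) → index 2
j=3: u_3=199/540 ∈ [19/53, 28/53) → index 3
j=4: u_4=259/540 ∈ [19/53, 28/53) → index 3
j=5: u_5=319/540 ∈ [28/53, 34/53) → index 4
j=6: u_6=379/540 ∈ [34/53, 39/53) → index 5
j=7: u_7=439/540 ∈ [39/53, 45/53) → index 6
j=8: u_8=499/540 ∈ [45/53, 1) → index 8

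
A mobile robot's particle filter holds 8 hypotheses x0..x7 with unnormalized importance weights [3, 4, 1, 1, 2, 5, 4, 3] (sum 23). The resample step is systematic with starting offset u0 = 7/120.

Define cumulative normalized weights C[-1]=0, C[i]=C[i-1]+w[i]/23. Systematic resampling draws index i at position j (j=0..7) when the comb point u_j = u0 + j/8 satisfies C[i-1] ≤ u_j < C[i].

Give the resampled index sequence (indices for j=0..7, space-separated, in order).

0 1 2 4 5 5 6 7

C = [3/23, 7/23, 8/23, 9/23, 11/23, 16/23, 20/23, 1]
j=0: u_0=7/120 ∈ [0, 3/23) → index 0
j=1: u_1=11/60 ∈ [3/23, 7/23) → index 1
j=2: u_2=37/120 ∈ [7/23, 8/23) → index 2
j=3: u_3=13/30 ∈ [9/23, 11/23) → index 4
j=4: u_4=67/120 ∈ [11/23, 16/23) → index 5
j=5: u_5=41/60 ∈ [11/23, 16/23) → index 5
j=6: u_6=97/120 ∈ [16/23, 20/23) → index 6
j=7: u_7=14/15 ∈ [20/23, 1) → index 7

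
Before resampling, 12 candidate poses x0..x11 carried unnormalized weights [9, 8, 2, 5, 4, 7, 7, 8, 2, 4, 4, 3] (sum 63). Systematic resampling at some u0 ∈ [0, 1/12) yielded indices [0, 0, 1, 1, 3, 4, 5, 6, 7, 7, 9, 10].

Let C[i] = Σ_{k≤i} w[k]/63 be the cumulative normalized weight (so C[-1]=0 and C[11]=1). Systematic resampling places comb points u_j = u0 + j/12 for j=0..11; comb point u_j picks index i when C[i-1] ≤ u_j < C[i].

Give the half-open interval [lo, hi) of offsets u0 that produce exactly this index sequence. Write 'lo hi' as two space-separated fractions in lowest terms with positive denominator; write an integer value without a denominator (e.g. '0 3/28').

C = [1/7, 17/63, 19/63, 8/21, 4/9, 5/9, 2/3, 50/63, 52/63, 8/9, 20/21, 1]
j=0 picked index 0: u0 ∈ [0, 1/7)
j=1 picked index 0: u0 ∈ [-1/12, 5/84)
j=2 picked index 1: u0 ∈ [-1/42, 13/126)
j=3 picked index 1: u0 ∈ [-3/28, 5/252)
j=4 picked index 3: u0 ∈ [-2/63, 1/21)
j=5 picked index 4: u0 ∈ [-1/28, 1/36)
j=6 picked index 5: u0 ∈ [-1/18, 1/18)
j=7 picked index 6: u0 ∈ [-1/36, 1/12)
j=8 picked index 7: u0 ∈ [0, 8/63)
j=9 picked index 7: u0 ∈ [-1/12, 11/252)
j=10 picked index 9: u0 ∈ [-1/126, 1/18)
j=11 picked index 10: u0 ∈ [-1/36, 1/28)
intersection: [0, 5/252)

0 5/252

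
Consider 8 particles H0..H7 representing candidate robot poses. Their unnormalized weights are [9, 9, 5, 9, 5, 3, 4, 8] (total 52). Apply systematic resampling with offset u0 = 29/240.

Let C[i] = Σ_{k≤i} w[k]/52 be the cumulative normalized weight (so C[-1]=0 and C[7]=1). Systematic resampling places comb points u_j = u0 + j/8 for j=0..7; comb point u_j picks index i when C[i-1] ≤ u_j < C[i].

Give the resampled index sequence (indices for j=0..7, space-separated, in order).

C = [9/52, 9/26, 23/52, 8/13, 37/52, 10/13, 11/13, 1]
j=0: u_0=29/240 ∈ [0, 9/52) → index 0
j=1: u_1=59/240 ∈ [9/52, 9/26) → index 1
j=2: u_2=89/240 ∈ [9/26, 23/52) → index 2
j=3: u_3=119/240 ∈ [23/52, 8/13) → index 3
j=4: u_4=149/240 ∈ [8/13, 37/52) → index 4
j=5: u_5=179/240 ∈ [37/52, 10/13) → index 5
j=6: u_6=209/240 ∈ [11/13, 1) → index 7
j=7: u_7=239/240 ∈ [11/13, 1) → index 7

0 1 2 3 4 5 7 7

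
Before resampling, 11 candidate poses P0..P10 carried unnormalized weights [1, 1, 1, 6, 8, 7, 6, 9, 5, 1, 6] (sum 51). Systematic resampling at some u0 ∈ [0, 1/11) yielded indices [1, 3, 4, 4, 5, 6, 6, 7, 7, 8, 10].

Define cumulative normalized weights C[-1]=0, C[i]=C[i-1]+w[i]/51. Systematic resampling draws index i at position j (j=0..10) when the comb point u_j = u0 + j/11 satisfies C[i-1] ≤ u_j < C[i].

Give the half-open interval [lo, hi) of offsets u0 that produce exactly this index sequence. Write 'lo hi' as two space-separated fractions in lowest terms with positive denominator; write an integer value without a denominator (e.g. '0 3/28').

C = [1/51, 2/51, 1/17, 3/17, 1/3, 8/17, 10/17, 13/17, 44/51, 15/17, 1]
j=0 picked index 1: u0 ∈ [1/51, 2/51)
j=1 picked index 3: u0 ∈ [-6/187, 16/187)
j=2 picked index 4: u0 ∈ [-1/187, 5/33)
j=3 picked index 4: u0 ∈ [-18/187, 2/33)
j=4 picked index 5: u0 ∈ [-1/33, 20/187)
j=5 picked index 6: u0 ∈ [3/187, 25/187)
j=6 picked index 6: u0 ∈ [-14/187, 8/187)
j=7 picked index 7: u0 ∈ [-9/187, 24/187)
j=8 picked index 7: u0 ∈ [-26/187, 7/187)
j=9 picked index 8: u0 ∈ [-10/187, 25/561)
j=10 picked index 10: u0 ∈ [-5/187, 1/11)
intersection: [1/51, 7/187)

1/51 7/187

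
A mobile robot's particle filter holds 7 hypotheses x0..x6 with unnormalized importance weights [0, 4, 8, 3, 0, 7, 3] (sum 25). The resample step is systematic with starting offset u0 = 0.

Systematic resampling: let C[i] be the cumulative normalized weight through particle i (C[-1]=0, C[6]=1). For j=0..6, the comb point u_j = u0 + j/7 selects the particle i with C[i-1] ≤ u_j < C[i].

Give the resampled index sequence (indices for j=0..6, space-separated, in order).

1 1 2 2 3 5 5

C = [0, 4/25, 12/25, 3/5, 3/5, 22/25, 1]
j=0: u_0=0 ∈ [0, 4/25) → index 1
j=1: u_1=1/7 ∈ [0, 4/25) → index 1
j=2: u_2=2/7 ∈ [4/25, 12/25) → index 2
j=3: u_3=3/7 ∈ [4/25, 12/25) → index 2
j=4: u_4=4/7 ∈ [12/25, 3/5) → index 3
j=5: u_5=5/7 ∈ [3/5, 22/25) → index 5
j=6: u_6=6/7 ∈ [3/5, 22/25) → index 5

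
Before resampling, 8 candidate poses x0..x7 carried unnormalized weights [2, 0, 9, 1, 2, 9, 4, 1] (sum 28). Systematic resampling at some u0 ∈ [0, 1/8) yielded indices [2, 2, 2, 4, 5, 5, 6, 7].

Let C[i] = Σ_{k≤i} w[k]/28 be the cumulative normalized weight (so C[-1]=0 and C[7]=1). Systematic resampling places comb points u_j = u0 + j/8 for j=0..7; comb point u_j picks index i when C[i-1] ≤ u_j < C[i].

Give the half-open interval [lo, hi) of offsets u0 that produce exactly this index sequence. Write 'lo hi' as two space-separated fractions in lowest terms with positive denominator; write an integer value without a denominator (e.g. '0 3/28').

5/56 1/8

C = [1/14, 1/14, 11/28, 3/7, 1/2, 23/28, 27/28, 1]
j=0 picked index 2: u0 ∈ [1/14, 11/28)
j=1 picked index 2: u0 ∈ [-3/56, 15/56)
j=2 picked index 2: u0 ∈ [-5/28, 1/7)
j=3 picked index 4: u0 ∈ [3/56, 1/8)
j=4 picked index 5: u0 ∈ [0, 9/28)
j=5 picked index 5: u0 ∈ [-1/8, 11/56)
j=6 picked index 6: u0 ∈ [1/14, 3/14)
j=7 picked index 7: u0 ∈ [5/56, 1/8)
intersection: [5/56, 1/8)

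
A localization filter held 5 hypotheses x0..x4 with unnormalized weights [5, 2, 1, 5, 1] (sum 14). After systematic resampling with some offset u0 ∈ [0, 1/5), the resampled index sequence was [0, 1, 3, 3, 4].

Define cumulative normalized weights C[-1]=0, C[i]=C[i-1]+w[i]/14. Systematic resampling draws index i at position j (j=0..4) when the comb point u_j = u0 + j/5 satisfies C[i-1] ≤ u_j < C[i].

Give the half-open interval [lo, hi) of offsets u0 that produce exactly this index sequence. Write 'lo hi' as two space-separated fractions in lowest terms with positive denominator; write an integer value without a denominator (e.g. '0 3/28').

6/35 1/5

C = [5/14, 1/2, 4/7, 13/14, 1]
j=0 picked index 0: u0 ∈ [0, 5/14)
j=1 picked index 1: u0 ∈ [11/70, 3/10)
j=2 picked index 3: u0 ∈ [6/35, 37/70)
j=3 picked index 3: u0 ∈ [-1/35, 23/70)
j=4 picked index 4: u0 ∈ [9/70, 1/5)
intersection: [6/35, 1/5)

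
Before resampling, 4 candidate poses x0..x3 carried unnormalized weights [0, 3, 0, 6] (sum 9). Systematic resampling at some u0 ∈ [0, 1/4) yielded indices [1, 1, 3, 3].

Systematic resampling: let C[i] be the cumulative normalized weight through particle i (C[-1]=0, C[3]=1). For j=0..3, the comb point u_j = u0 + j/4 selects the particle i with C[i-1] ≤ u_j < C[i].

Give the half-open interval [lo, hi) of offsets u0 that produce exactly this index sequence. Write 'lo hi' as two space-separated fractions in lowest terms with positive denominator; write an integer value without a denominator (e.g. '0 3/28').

0 1/12

C = [0, 1/3, 1/3, 1]
j=0 picked index 1: u0 ∈ [0, 1/3)
j=1 picked index 1: u0 ∈ [-1/4, 1/12)
j=2 picked index 3: u0 ∈ [-1/6, 1/2)
j=3 picked index 3: u0 ∈ [-5/12, 1/4)
intersection: [0, 1/12)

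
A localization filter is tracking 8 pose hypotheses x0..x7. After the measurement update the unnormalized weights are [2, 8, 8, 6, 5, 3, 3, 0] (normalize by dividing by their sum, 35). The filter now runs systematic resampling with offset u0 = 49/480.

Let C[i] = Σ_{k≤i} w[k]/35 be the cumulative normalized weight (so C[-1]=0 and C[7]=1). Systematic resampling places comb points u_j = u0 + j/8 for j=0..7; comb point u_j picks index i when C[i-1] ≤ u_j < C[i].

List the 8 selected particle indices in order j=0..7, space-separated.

1 1 2 2 3 4 5 6

C = [2/35, 2/7, 18/35, 24/35, 29/35, 32/35, 1, 1]
j=0: u_0=49/480 ∈ [2/35, 2/7) → index 1
j=1: u_1=109/480 ∈ [2/35, 2/7) → index 1
j=2: u_2=169/480 ∈ [2/7, 18/35) → index 2
j=3: u_3=229/480 ∈ [2/7, 18/35) → index 2
j=4: u_4=289/480 ∈ [18/35, 24/35) → index 3
j=5: u_5=349/480 ∈ [24/35, 29/35) → index 4
j=6: u_6=409/480 ∈ [29/35, 32/35) → index 5
j=7: u_7=469/480 ∈ [32/35, 1) → index 6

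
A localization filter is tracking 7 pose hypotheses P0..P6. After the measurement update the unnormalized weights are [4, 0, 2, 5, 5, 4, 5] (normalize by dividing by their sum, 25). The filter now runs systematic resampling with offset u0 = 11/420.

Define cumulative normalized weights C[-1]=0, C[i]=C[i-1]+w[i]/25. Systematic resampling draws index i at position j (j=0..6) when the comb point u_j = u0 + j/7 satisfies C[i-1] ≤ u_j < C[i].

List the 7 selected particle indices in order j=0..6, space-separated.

0 2 3 4 4 5 6

C = [4/25, 4/25, 6/25, 11/25, 16/25, 4/5, 1]
j=0: u_0=11/420 ∈ [0, 4/25) → index 0
j=1: u_1=71/420 ∈ [4/25, 6/25) → index 2
j=2: u_2=131/420 ∈ [6/25, 11/25) → index 3
j=3: u_3=191/420 ∈ [11/25, 16/25) → index 4
j=4: u_4=251/420 ∈ [11/25, 16/25) → index 4
j=5: u_5=311/420 ∈ [16/25, 4/5) → index 5
j=6: u_6=53/60 ∈ [4/5, 1) → index 6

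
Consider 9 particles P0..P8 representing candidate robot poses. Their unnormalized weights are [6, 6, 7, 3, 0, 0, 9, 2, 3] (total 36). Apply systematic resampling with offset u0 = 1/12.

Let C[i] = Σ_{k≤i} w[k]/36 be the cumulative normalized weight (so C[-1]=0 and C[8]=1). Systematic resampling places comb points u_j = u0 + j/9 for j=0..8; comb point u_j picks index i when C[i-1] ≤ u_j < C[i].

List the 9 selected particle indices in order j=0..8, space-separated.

0 1 1 2 3 6 6 7 8

C = [1/6, 1/3, 19/36, 11/18, 11/18, 11/18, 31/36, 11/12, 1]
j=0: u_0=1/12 ∈ [0, 1/6) → index 0
j=1: u_1=7/36 ∈ [1/6, 1/3) → index 1
j=2: u_2=11/36 ∈ [1/6, 1/3) → index 1
j=3: u_3=5/12 ∈ [1/3, 19/36) → index 2
j=4: u_4=19/36 ∈ [19/36, 11/18) → index 3
j=5: u_5=23/36 ∈ [11/18, 31/36) → index 6
j=6: u_6=3/4 ∈ [11/18, 31/36) → index 6
j=7: u_7=31/36 ∈ [31/36, 11/12) → index 7
j=8: u_8=35/36 ∈ [11/12, 1) → index 8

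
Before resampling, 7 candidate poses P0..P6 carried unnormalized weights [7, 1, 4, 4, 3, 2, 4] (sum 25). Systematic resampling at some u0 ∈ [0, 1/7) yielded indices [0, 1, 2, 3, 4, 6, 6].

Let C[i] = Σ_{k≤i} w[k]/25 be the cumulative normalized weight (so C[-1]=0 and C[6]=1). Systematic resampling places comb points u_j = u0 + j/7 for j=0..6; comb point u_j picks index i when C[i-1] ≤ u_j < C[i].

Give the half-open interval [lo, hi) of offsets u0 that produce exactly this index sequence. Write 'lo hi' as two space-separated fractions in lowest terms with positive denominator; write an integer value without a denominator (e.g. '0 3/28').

24/175 1/7

C = [7/25, 8/25, 12/25, 16/25, 19/25, 21/25, 1]
j=0 picked index 0: u0 ∈ [0, 7/25)
j=1 picked index 1: u0 ∈ [24/175, 31/175)
j=2 picked index 2: u0 ∈ [6/175, 34/175)
j=3 picked index 3: u0 ∈ [9/175, 37/175)
j=4 picked index 4: u0 ∈ [12/175, 33/175)
j=5 picked index 6: u0 ∈ [22/175, 2/7)
j=6 picked index 6: u0 ∈ [-3/175, 1/7)
intersection: [24/175, 1/7)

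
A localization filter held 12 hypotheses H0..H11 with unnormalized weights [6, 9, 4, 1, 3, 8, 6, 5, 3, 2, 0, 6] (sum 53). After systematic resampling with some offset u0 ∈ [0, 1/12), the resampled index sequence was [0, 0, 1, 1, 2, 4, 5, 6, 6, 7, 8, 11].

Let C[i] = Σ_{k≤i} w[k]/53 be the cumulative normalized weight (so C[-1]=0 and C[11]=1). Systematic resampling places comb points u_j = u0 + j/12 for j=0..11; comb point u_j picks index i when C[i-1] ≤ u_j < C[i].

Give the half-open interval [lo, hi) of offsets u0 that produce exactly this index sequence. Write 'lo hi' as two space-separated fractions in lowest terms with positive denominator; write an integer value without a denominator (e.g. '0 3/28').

1/636 5/318

C = [6/53, 15/53, 19/53, 20/53, 23/53, 31/53, 37/53, 42/53, 45/53, 47/53, 47/53, 1]
j=0 picked index 0: u0 ∈ [0, 6/53)
j=1 picked index 0: u0 ∈ [-1/12, 19/636)
j=2 picked index 1: u0 ∈ [-17/318, 37/318)
j=3 picked index 1: u0 ∈ [-29/212, 7/212)
j=4 picked index 2: u0 ∈ [-8/159, 4/159)
j=5 picked index 4: u0 ∈ [-25/636, 11/636)
j=6 picked index 5: u0 ∈ [-7/106, 9/106)
j=7 picked index 6: u0 ∈ [1/636, 73/636)
j=8 picked index 6: u0 ∈ [-13/159, 5/159)
j=9 picked index 7: u0 ∈ [-11/212, 9/212)
j=10 picked index 8: u0 ∈ [-13/318, 5/318)
j=11 picked index 11: u0 ∈ [-19/636, 1/12)
intersection: [1/636, 5/318)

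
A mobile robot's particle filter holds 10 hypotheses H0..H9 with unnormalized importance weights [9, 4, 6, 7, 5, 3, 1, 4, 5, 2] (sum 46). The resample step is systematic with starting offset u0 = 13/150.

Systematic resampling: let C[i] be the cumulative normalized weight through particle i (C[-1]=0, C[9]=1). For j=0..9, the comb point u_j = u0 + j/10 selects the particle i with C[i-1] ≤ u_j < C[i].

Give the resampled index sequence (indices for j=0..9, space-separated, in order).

C = [9/46, 13/46, 19/46, 13/23, 31/46, 17/23, 35/46, 39/46, 22/23, 1]
j=0: u_0=13/150 ∈ [0, 9/46) → index 0
j=1: u_1=14/75 ∈ [0, 9/46) → index 0
j=2: u_2=43/150 ∈ [13/46, 19/46) → index 2
j=3: u_3=29/75 ∈ [13/46, 19/46) → index 2
j=4: u_4=73/150 ∈ [19/46, 13/23) → index 3
j=5: u_5=44/75 ∈ [13/23, 31/46) → index 4
j=6: u_6=103/150 ∈ [31/46, 17/23) → index 5
j=7: u_7=59/75 ∈ [35/46, 39/46) → index 7
j=8: u_8=133/150 ∈ [39/46, 22/23) → index 8
j=9: u_9=74/75 ∈ [22/23, 1) → index 9

0 0 2 2 3 4 5 7 8 9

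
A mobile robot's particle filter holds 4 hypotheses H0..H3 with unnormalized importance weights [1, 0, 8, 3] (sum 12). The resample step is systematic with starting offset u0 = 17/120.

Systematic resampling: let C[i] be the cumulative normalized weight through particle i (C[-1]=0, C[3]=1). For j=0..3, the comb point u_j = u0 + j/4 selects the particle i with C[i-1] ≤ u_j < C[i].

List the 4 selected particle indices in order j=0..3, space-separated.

2 2 2 3

C = [1/12, 1/12, 3/4, 1]
j=0: u_0=17/120 ∈ [1/12, 3/4) → index 2
j=1: u_1=47/120 ∈ [1/12, 3/4) → index 2
j=2: u_2=77/120 ∈ [1/12, 3/4) → index 2
j=3: u_3=107/120 ∈ [3/4, 1) → index 3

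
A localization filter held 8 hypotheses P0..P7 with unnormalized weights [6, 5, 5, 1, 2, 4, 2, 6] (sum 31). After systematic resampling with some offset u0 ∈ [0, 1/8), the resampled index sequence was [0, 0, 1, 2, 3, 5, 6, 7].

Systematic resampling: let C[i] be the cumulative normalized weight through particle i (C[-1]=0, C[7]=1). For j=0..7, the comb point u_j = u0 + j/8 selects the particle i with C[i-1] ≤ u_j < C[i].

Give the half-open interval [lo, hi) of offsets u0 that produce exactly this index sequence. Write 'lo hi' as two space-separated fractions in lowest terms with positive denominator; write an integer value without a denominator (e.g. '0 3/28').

C = [6/31, 11/31, 16/31, 17/31, 19/31, 23/31, 25/31, 1]
j=0 picked index 0: u0 ∈ [0, 6/31)
j=1 picked index 0: u0 ∈ [-1/8, 17/248)
j=2 picked index 1: u0 ∈ [-7/124, 13/124)
j=3 picked index 2: u0 ∈ [-5/248, 35/248)
j=4 picked index 3: u0 ∈ [1/62, 3/62)
j=5 picked index 5: u0 ∈ [-3/248, 29/248)
j=6 picked index 6: u0 ∈ [-1/124, 7/124)
j=7 picked index 7: u0 ∈ [-17/248, 1/8)
intersection: [1/62, 3/62)

1/62 3/62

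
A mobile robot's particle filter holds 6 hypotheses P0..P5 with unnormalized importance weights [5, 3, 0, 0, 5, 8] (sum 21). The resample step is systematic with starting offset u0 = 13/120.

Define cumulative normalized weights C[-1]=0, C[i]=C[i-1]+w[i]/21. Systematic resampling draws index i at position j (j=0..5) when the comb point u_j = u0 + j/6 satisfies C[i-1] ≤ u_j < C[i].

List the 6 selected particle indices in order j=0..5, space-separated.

0 1 4 4 5 5

C = [5/21, 8/21, 8/21, 8/21, 13/21, 1]
j=0: u_0=13/120 ∈ [0, 5/21) → index 0
j=1: u_1=11/40 ∈ [5/21, 8/21) → index 1
j=2: u_2=53/120 ∈ [8/21, 13/21) → index 4
j=3: u_3=73/120 ∈ [8/21, 13/21) → index 4
j=4: u_4=31/40 ∈ [13/21, 1) → index 5
j=5: u_5=113/120 ∈ [13/21, 1) → index 5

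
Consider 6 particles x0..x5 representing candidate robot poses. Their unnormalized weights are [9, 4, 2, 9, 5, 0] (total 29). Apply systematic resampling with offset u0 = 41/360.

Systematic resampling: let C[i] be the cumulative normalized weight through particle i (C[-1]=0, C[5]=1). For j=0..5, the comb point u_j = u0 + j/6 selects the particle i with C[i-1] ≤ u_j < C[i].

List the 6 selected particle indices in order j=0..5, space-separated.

0 0 1 3 3 4

C = [9/29, 13/29, 15/29, 24/29, 1, 1]
j=0: u_0=41/360 ∈ [0, 9/29) → index 0
j=1: u_1=101/360 ∈ [0, 9/29) → index 0
j=2: u_2=161/360 ∈ [9/29, 13/29) → index 1
j=3: u_3=221/360 ∈ [15/29, 24/29) → index 3
j=4: u_4=281/360 ∈ [15/29, 24/29) → index 3
j=5: u_5=341/360 ∈ [24/29, 1) → index 4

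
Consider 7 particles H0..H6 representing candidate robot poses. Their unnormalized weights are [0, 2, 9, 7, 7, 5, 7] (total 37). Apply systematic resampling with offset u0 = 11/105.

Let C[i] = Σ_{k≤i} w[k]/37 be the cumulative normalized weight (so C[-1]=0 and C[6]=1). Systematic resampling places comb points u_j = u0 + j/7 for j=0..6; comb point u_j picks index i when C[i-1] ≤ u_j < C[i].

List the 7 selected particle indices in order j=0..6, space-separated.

C = [0, 2/37, 11/37, 18/37, 25/37, 30/37, 1]
j=0: u_0=11/105 ∈ [2/37, 11/37) → index 2
j=1: u_1=26/105 ∈ [2/37, 11/37) → index 2
j=2: u_2=41/105 ∈ [11/37, 18/37) → index 3
j=3: u_3=8/15 ∈ [18/37, 25/37) → index 4
j=4: u_4=71/105 ∈ [25/37, 30/37) → index 5
j=5: u_5=86/105 ∈ [30/37, 1) → index 6
j=6: u_6=101/105 ∈ [30/37, 1) → index 6

2 2 3 4 5 6 6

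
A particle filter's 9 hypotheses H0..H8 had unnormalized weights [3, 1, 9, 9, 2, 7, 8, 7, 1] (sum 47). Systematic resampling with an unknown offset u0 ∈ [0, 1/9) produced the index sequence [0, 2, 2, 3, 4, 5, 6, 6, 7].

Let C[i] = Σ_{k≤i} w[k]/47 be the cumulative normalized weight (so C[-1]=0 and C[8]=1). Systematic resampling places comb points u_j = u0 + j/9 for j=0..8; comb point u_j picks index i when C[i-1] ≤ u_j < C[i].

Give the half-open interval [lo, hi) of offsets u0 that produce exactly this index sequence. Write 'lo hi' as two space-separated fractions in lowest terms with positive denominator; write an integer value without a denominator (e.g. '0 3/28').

C = [3/47, 4/47, 13/47, 22/47, 24/47, 31/47, 39/47, 46/47, 1]
j=0 picked index 0: u0 ∈ [0, 3/47)
j=1 picked index 2: u0 ∈ [-11/423, 70/423)
j=2 picked index 2: u0 ∈ [-58/423, 23/423)
j=3 picked index 3: u0 ∈ [-8/141, 19/141)
j=4 picked index 4: u0 ∈ [10/423, 28/423)
j=5 picked index 5: u0 ∈ [-19/423, 44/423)
j=6 picked index 6: u0 ∈ [-1/141, 23/141)
j=7 picked index 6: u0 ∈ [-50/423, 22/423)
j=8 picked index 7: u0 ∈ [-25/423, 38/423)
intersection: [10/423, 22/423)

10/423 22/423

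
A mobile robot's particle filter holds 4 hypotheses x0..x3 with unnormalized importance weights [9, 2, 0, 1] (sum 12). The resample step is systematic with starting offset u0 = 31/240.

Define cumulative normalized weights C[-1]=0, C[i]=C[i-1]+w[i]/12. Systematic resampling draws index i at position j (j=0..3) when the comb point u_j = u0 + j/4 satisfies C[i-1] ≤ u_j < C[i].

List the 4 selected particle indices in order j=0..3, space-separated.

0 0 0 1

C = [3/4, 11/12, 11/12, 1]
j=0: u_0=31/240 ∈ [0, 3/4) → index 0
j=1: u_1=91/240 ∈ [0, 3/4) → index 0
j=2: u_2=151/240 ∈ [0, 3/4) → index 0
j=3: u_3=211/240 ∈ [3/4, 11/12) → index 1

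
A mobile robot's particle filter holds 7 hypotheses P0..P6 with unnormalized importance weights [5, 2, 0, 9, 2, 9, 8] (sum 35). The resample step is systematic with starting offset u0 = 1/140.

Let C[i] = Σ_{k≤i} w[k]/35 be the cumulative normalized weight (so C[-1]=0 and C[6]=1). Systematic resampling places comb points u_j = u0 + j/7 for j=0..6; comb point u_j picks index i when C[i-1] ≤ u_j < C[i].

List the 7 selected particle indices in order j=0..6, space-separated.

C = [1/7, 1/5, 1/5, 16/35, 18/35, 27/35, 1]
j=0: u_0=1/140 ∈ [0, 1/7) → index 0
j=1: u_1=3/20 ∈ [1/7, 1/5) → index 1
j=2: u_2=41/140 ∈ [1/5, 16/35) → index 3
j=3: u_3=61/140 ∈ [1/5, 16/35) → index 3
j=4: u_4=81/140 ∈ [18/35, 27/35) → index 5
j=5: u_5=101/140 ∈ [18/35, 27/35) → index 5
j=6: u_6=121/140 ∈ [27/35, 1) → index 6

0 1 3 3 5 5 6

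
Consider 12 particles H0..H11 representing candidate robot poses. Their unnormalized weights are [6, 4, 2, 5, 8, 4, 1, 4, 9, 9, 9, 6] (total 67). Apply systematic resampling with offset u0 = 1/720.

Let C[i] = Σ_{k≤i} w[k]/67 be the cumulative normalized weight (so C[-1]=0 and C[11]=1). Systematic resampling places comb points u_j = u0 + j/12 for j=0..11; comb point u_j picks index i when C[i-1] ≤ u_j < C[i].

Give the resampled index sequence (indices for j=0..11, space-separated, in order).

0 0 2 3 4 5 7 8 9 9 10 11

C = [6/67, 10/67, 12/67, 17/67, 25/67, 29/67, 30/67, 34/67, 43/67, 52/67, 61/67, 1]
j=0: u_0=1/720 ∈ [0, 6/67) → index 0
j=1: u_1=61/720 ∈ [0, 6/67) → index 0
j=2: u_2=121/720 ∈ [10/67, 12/67) → index 2
j=3: u_3=181/720 ∈ [12/67, 17/67) → index 3
j=4: u_4=241/720 ∈ [17/67, 25/67) → index 4
j=5: u_5=301/720 ∈ [25/67, 29/67) → index 5
j=6: u_6=361/720 ∈ [30/67, 34/67) → index 7
j=7: u_7=421/720 ∈ [34/67, 43/67) → index 8
j=8: u_8=481/720 ∈ [43/67, 52/67) → index 9
j=9: u_9=541/720 ∈ [43/67, 52/67) → index 9
j=10: u_10=601/720 ∈ [52/67, 61/67) → index 10
j=11: u_11=661/720 ∈ [61/67, 1) → index 11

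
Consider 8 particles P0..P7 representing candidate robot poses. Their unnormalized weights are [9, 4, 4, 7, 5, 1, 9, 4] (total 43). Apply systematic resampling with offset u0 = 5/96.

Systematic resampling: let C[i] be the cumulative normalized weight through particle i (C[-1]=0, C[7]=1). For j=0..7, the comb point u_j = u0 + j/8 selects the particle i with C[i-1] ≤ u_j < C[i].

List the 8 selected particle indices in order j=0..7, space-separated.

C = [9/43, 13/43, 17/43, 24/43, 29/43, 30/43, 39/43, 1]
j=0: u_0=5/96 ∈ [0, 9/43) → index 0
j=1: u_1=17/96 ∈ [0, 9/43) → index 0
j=2: u_2=29/96 ∈ [9/43, 13/43) → index 1
j=3: u_3=41/96 ∈ [17/43, 24/43) → index 3
j=4: u_4=53/96 ∈ [17/43, 24/43) → index 3
j=5: u_5=65/96 ∈ [29/43, 30/43) → index 5
j=6: u_6=77/96 ∈ [30/43, 39/43) → index 6
j=7: u_7=89/96 ∈ [39/43, 1) → index 7

0 0 1 3 3 5 6 7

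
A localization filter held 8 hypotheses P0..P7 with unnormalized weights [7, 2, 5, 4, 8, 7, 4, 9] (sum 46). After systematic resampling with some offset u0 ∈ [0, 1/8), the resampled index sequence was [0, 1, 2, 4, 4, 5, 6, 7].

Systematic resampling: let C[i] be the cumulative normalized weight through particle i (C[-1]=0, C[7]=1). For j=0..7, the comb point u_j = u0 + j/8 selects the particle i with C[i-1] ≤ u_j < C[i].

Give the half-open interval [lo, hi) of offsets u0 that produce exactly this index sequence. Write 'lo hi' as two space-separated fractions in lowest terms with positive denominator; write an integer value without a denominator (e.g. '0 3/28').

C = [7/46, 9/46, 7/23, 9/23, 13/23, 33/46, 37/46, 1]
j=0 picked index 0: u0 ∈ [0, 7/46)
j=1 picked index 1: u0 ∈ [5/184, 13/184)
j=2 picked index 2: u0 ∈ [-5/92, 5/92)
j=3 picked index 4: u0 ∈ [3/184, 35/184)
j=4 picked index 4: u0 ∈ [-5/46, 3/46)
j=5 picked index 5: u0 ∈ [-11/184, 17/184)
j=6 picked index 6: u0 ∈ [-3/92, 5/92)
j=7 picked index 7: u0 ∈ [-13/184, 1/8)
intersection: [5/184, 5/92)

5/184 5/92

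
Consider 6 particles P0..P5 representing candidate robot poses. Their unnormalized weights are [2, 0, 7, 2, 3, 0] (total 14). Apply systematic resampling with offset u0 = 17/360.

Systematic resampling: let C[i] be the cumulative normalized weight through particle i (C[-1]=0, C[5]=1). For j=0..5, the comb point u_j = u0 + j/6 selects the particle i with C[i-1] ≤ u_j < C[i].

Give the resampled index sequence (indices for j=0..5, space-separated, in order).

C = [1/7, 1/7, 9/14, 11/14, 1, 1]
j=0: u_0=17/360 ∈ [0, 1/7) → index 0
j=1: u_1=77/360 ∈ [1/7, 9/14) → index 2
j=2: u_2=137/360 ∈ [1/7, 9/14) → index 2
j=3: u_3=197/360 ∈ [1/7, 9/14) → index 2
j=4: u_4=257/360 ∈ [9/14, 11/14) → index 3
j=5: u_5=317/360 ∈ [11/14, 1) → index 4

0 2 2 2 3 4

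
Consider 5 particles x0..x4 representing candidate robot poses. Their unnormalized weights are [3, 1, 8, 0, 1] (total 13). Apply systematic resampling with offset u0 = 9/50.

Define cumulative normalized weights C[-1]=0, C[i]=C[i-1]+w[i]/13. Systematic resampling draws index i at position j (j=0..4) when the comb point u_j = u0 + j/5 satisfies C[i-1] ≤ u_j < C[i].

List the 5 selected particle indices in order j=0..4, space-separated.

C = [3/13, 4/13, 12/13, 12/13, 1]
j=0: u_0=9/50 ∈ [0, 3/13) → index 0
j=1: u_1=19/50 ∈ [4/13, 12/13) → index 2
j=2: u_2=29/50 ∈ [4/13, 12/13) → index 2
j=3: u_3=39/50 ∈ [4/13, 12/13) → index 2
j=4: u_4=49/50 ∈ [12/13, 1) → index 4

0 2 2 2 4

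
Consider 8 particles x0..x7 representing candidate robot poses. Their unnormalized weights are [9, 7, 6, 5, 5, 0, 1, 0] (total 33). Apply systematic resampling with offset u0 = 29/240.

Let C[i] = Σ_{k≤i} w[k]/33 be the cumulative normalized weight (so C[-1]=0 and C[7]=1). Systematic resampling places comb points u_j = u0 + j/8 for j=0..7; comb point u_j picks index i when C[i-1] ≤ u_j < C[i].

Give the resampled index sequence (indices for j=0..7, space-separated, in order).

C = [3/11, 16/33, 2/3, 9/11, 32/33, 32/33, 1, 1]
j=0: u_0=29/240 ∈ [0, 3/11) → index 0
j=1: u_1=59/240 ∈ [0, 3/11) → index 0
j=2: u_2=89/240 ∈ [3/11, 16/33) → index 1
j=3: u_3=119/240 ∈ [16/33, 2/3) → index 2
j=4: u_4=149/240 ∈ [16/33, 2/3) → index 2
j=5: u_5=179/240 ∈ [2/3, 9/11) → index 3
j=6: u_6=209/240 ∈ [9/11, 32/33) → index 4
j=7: u_7=239/240 ∈ [32/33, 1) → index 6

0 0 1 2 2 3 4 6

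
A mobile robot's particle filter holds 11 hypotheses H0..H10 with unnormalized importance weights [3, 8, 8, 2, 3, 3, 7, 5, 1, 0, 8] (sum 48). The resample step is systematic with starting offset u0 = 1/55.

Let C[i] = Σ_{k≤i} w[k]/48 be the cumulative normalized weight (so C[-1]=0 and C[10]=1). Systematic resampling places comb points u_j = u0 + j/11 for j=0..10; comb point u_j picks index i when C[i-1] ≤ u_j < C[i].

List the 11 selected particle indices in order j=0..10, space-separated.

0 1 1 2 2 4 6 6 7 10 10

C = [1/16, 11/48, 19/48, 7/16, 1/2, 9/16, 17/24, 13/16, 5/6, 5/6, 1]
j=0: u_0=1/55 ∈ [0, 1/16) → index 0
j=1: u_1=6/55 ∈ [1/16, 11/48) → index 1
j=2: u_2=1/5 ∈ [1/16, 11/48) → index 1
j=3: u_3=16/55 ∈ [11/48, 19/48) → index 2
j=4: u_4=21/55 ∈ [11/48, 19/48) → index 2
j=5: u_5=26/55 ∈ [7/16, 1/2) → index 4
j=6: u_6=31/55 ∈ [9/16, 17/24) → index 6
j=7: u_7=36/55 ∈ [9/16, 17/24) → index 6
j=8: u_8=41/55 ∈ [17/24, 13/16) → index 7
j=9: u_9=46/55 ∈ [5/6, 1) → index 10
j=10: u_10=51/55 ∈ [5/6, 1) → index 10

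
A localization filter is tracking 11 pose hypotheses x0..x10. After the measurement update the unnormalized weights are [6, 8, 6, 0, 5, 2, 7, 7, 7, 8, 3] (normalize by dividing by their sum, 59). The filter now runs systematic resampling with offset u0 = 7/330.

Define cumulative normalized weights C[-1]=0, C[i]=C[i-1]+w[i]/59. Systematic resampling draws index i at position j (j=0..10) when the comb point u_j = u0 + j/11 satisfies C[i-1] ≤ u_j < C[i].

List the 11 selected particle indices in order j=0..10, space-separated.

C = [6/59, 14/59, 20/59, 20/59, 25/59, 27/59, 34/59, 41/59, 48/59, 56/59, 1]
j=0: u_0=7/330 ∈ [0, 6/59) → index 0
j=1: u_1=37/330 ∈ [6/59, 14/59) → index 1
j=2: u_2=67/330 ∈ [6/59, 14/59) → index 1
j=3: u_3=97/330 ∈ [14/59, 20/59) → index 2
j=4: u_4=127/330 ∈ [20/59, 25/59) → index 4
j=5: u_5=157/330 ∈ [27/59, 34/59) → index 6
j=6: u_6=17/30 ∈ [27/59, 34/59) → index 6
j=7: u_7=217/330 ∈ [34/59, 41/59) → index 7
j=8: u_8=247/330 ∈ [41/59, 48/59) → index 8
j=9: u_9=277/330 ∈ [48/59, 56/59) → index 9
j=10: u_10=307/330 ∈ [48/59, 56/59) → index 9

0 1 1 2 4 6 6 7 8 9 9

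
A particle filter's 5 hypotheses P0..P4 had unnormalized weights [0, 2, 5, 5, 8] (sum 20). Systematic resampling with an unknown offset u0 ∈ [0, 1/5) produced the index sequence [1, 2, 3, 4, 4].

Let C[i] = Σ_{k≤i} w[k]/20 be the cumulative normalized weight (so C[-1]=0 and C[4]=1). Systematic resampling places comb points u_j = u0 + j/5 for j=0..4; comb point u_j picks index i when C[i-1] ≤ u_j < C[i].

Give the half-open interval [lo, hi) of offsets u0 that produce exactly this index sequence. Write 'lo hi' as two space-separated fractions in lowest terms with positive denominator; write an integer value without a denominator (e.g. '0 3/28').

C = [0, 1/10, 7/20, 3/5, 1]
j=0 picked index 1: u0 ∈ [0, 1/10)
j=1 picked index 2: u0 ∈ [-1/10, 3/20)
j=2 picked index 3: u0 ∈ [-1/20, 1/5)
j=3 picked index 4: u0 ∈ [0, 2/5)
j=4 picked index 4: u0 ∈ [-1/5, 1/5)
intersection: [0, 1/10)

0 1/10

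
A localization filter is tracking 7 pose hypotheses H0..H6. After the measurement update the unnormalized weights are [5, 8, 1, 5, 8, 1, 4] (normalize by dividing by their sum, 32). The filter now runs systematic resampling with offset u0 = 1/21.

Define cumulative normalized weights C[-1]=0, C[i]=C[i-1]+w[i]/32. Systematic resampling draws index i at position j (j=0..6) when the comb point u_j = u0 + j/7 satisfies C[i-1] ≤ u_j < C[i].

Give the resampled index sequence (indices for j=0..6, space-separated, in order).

0 1 1 3 4 4 6

C = [5/32, 13/32, 7/16, 19/32, 27/32, 7/8, 1]
j=0: u_0=1/21 ∈ [0, 5/32) → index 0
j=1: u_1=4/21 ∈ [5/32, 13/32) → index 1
j=2: u_2=1/3 ∈ [5/32, 13/32) → index 1
j=3: u_3=10/21 ∈ [7/16, 19/32) → index 3
j=4: u_4=13/21 ∈ [19/32, 27/32) → index 4
j=5: u_5=16/21 ∈ [19/32, 27/32) → index 4
j=6: u_6=19/21 ∈ [7/8, 1) → index 6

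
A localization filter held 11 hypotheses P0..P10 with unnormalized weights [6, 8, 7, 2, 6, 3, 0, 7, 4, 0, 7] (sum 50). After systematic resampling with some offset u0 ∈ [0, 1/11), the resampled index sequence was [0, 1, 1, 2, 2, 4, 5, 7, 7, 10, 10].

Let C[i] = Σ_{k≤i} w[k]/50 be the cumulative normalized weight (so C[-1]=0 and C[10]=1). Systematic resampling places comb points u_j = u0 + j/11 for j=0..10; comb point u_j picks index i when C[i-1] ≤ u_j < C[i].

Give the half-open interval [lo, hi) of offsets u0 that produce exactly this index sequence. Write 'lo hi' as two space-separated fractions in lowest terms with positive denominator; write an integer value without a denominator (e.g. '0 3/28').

C = [3/25, 7/25, 21/50, 23/50, 29/50, 16/25, 16/25, 39/50, 43/50, 43/50, 1]
j=0 picked index 0: u0 ∈ [0, 3/25)
j=1 picked index 1: u0 ∈ [8/275, 52/275)
j=2 picked index 1: u0 ∈ [-17/275, 27/275)
j=3 picked index 2: u0 ∈ [2/275, 81/550)
j=4 picked index 2: u0 ∈ [-23/275, 31/550)
j=5 picked index 4: u0 ∈ [3/550, 69/550)
j=6 picked index 5: u0 ∈ [19/550, 26/275)
j=7 picked index 7: u0 ∈ [1/275, 79/550)
j=8 picked index 7: u0 ∈ [-24/275, 29/550)
j=9 picked index 10: u0 ∈ [23/550, 2/11)
j=10 picked index 10: u0 ∈ [-27/550, 1/11)
intersection: [23/550, 29/550)

23/550 29/550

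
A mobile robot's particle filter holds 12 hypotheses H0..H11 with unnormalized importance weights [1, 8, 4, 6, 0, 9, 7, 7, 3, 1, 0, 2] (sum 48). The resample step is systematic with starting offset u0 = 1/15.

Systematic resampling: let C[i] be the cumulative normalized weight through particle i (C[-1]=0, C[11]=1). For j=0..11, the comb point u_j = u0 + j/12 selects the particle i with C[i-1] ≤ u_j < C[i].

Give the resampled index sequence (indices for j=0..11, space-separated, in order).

1 1 2 3 5 5 5 6 7 7 8 11

C = [1/48, 3/16, 13/48, 19/48, 19/48, 7/12, 35/48, 7/8, 15/16, 23/24, 23/24, 1]
j=0: u_0=1/15 ∈ [1/48, 3/16) → index 1
j=1: u_1=3/20 ∈ [1/48, 3/16) → index 1
j=2: u_2=7/30 ∈ [3/16, 13/48) → index 2
j=3: u_3=19/60 ∈ [13/48, 19/48) → index 3
j=4: u_4=2/5 ∈ [19/48, 7/12) → index 5
j=5: u_5=29/60 ∈ [19/48, 7/12) → index 5
j=6: u_6=17/30 ∈ [19/48, 7/12) → index 5
j=7: u_7=13/20 ∈ [7/12, 35/48) → index 6
j=8: u_8=11/15 ∈ [35/48, 7/8) → index 7
j=9: u_9=49/60 ∈ [35/48, 7/8) → index 7
j=10: u_10=9/10 ∈ [7/8, 15/16) → index 8
j=11: u_11=59/60 ∈ [23/24, 1) → index 11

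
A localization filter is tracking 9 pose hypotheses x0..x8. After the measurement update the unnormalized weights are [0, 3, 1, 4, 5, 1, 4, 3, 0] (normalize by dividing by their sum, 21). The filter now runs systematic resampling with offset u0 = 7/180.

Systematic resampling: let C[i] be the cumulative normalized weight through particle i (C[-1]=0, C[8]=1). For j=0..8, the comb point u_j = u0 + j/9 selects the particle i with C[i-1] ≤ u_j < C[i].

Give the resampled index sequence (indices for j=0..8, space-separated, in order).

1 2 3 3 4 4 6 6 7

C = [0, 1/7, 4/21, 8/21, 13/21, 2/3, 6/7, 1, 1]
j=0: u_0=7/180 ∈ [0, 1/7) → index 1
j=1: u_1=3/20 ∈ [1/7, 4/21) → index 2
j=2: u_2=47/180 ∈ [4/21, 8/21) → index 3
j=3: u_3=67/180 ∈ [4/21, 8/21) → index 3
j=4: u_4=29/60 ∈ [8/21, 13/21) → index 4
j=5: u_5=107/180 ∈ [8/21, 13/21) → index 4
j=6: u_6=127/180 ∈ [2/3, 6/7) → index 6
j=7: u_7=49/60 ∈ [2/3, 6/7) → index 6
j=8: u_8=167/180 ∈ [6/7, 1) → index 7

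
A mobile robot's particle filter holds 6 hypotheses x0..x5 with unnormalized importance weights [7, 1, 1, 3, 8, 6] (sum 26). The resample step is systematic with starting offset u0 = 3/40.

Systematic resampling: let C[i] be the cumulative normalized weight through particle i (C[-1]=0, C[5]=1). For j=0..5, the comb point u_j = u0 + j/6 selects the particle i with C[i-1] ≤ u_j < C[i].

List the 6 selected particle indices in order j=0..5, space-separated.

0 0 3 4 4 5

C = [7/26, 4/13, 9/26, 6/13, 10/13, 1]
j=0: u_0=3/40 ∈ [0, 7/26) → index 0
j=1: u_1=29/120 ∈ [0, 7/26) → index 0
j=2: u_2=49/120 ∈ [9/26, 6/13) → index 3
j=3: u_3=23/40 ∈ [6/13, 10/13) → index 4
j=4: u_4=89/120 ∈ [6/13, 10/13) → index 4
j=5: u_5=109/120 ∈ [10/13, 1) → index 5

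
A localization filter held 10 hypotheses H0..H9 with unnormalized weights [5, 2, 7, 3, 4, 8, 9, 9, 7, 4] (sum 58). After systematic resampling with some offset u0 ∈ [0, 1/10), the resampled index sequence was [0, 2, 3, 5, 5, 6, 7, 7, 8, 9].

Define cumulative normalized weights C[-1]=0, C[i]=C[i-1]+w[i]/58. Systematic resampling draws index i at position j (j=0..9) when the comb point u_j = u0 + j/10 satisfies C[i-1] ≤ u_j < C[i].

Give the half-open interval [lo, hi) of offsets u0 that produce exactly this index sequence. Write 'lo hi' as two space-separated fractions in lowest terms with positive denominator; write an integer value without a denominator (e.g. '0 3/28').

C = [5/58, 7/58, 7/29, 17/58, 21/58, 1/2, 19/29, 47/58, 27/29, 1]
j=0 picked index 0: u0 ∈ [0, 5/58)
j=1 picked index 2: u0 ∈ [3/145, 41/290)
j=2 picked index 3: u0 ∈ [6/145, 27/290)
j=3 picked index 5: u0 ∈ [9/145, 1/5)
j=4 picked index 5: u0 ∈ [-11/290, 1/10)
j=5 picked index 6: u0 ∈ [0, 9/58)
j=6 picked index 7: u0 ∈ [8/145, 61/290)
j=7 picked index 7: u0 ∈ [-13/290, 16/145)
j=8 picked index 8: u0 ∈ [3/290, 19/145)
j=9 picked index 9: u0 ∈ [9/290, 1/10)
intersection: [9/145, 5/58)

9/145 5/58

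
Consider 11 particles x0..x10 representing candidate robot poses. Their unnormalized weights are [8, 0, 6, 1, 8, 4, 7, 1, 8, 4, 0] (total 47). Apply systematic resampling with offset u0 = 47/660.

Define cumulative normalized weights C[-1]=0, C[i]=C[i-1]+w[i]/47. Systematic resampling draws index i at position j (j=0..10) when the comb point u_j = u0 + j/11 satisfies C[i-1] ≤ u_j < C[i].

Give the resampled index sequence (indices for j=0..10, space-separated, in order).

C = [8/47, 8/47, 14/47, 15/47, 23/47, 27/47, 34/47, 35/47, 43/47, 1, 1]
j=0: u_0=47/660 ∈ [0, 8/47) → index 0
j=1: u_1=107/660 ∈ [0, 8/47) → index 0
j=2: u_2=167/660 ∈ [8/47, 14/47) → index 2
j=3: u_3=227/660 ∈ [15/47, 23/47) → index 4
j=4: u_4=287/660 ∈ [15/47, 23/47) → index 4
j=5: u_5=347/660 ∈ [23/47, 27/47) → index 5
j=6: u_6=37/60 ∈ [27/47, 34/47) → index 6
j=7: u_7=467/660 ∈ [27/47, 34/47) → index 6
j=8: u_8=527/660 ∈ [35/47, 43/47) → index 8
j=9: u_9=587/660 ∈ [35/47, 43/47) → index 8
j=10: u_10=647/660 ∈ [43/47, 1) → index 9

0 0 2 4 4 5 6 6 8 8 9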